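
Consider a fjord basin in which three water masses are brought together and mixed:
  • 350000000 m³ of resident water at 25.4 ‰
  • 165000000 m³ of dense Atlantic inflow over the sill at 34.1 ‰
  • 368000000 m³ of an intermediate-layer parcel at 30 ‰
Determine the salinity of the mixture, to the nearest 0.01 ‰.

28.94 ‰

Weighted by volume,
salt = 350,000,000×25.4 + 165,000,000×34.1 + 368,000,000×30 = 8,890,000,000 + 5,626,500,000 + 11,040,000,000 = 25,556,500,000
volume = 350,000,000 + 165,000,000 + 368,000,000 = 883,000,000 m³
S = 25,556,500,000 / 883,000,000 = 28.9428 ‰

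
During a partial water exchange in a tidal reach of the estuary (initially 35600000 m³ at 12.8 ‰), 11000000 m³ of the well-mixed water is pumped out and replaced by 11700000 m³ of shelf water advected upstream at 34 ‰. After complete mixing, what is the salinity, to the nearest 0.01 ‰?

19.63 ‰

Remaining after removal: 24,600,000 m³ at 12.8 ‰ (salt = 314,880,000)
After addition: salt = 314,880,000 + 11,700,000×34 = 712,680,000; volume = 36,300,000 m³
S = 712,680,000 / 36,300,000 = 19.6331 ‰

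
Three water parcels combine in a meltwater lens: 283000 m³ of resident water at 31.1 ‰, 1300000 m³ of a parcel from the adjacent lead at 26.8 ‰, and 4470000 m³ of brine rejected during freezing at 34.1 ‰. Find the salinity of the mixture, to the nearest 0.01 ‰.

Mass of salt is conserved:
salt = 283,000×31.1 + 1,300,000×26.8 + 4,470,000×34.1 = 8,801,300 + 34,840,000 + 152,427,000 = 196,068,300
volume = 283,000 + 1,300,000 + 4,470,000 = 6,053,000 m³
S = 196,068,300 / 6,053,000 = 32.3919 ‰

32.39 ‰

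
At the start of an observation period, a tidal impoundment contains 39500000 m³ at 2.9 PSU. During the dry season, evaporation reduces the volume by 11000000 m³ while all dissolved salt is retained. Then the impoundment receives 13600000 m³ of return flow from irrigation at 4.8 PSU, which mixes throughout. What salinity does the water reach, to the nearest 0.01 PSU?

4.27 PSU

After evaporation: salt = 39,500,000×2.9 = 114,550,000; volume = 39,500,000 − 11,000,000 = 28,500,000 m³
After mixing: salt = 114,550,000 + 13,600,000×4.8 = 179,830,000; volume = 28,500,000 + 13,600,000 = 42,100,000 m³
S = 179,830,000 / 42,100,000 = 4.2715 PSU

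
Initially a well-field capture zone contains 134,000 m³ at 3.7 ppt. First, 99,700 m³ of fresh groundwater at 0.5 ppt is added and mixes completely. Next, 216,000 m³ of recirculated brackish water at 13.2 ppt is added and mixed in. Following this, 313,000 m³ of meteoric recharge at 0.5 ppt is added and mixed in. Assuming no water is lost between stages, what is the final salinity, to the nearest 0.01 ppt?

4.66 ppt

Mass of salt is conserved:
Initial salt = 134,000×3.7 = 495,800
After stage 1: salt = 495,800 + 99,700×0.5 = 545,650; volume = 233,700 m³; S = 2.335 ppt
After stage 2: salt = 545,650 + 216,000×13.2 = 3,396,850; volume = 449,700 m³; S = 7.554 ppt
After stage 3: salt = 3,396,850 + 313,000×0.5 = 3,553,350; volume = 762,700 m³
S = 3,553,350 / 762,700 = 4.6589 ppt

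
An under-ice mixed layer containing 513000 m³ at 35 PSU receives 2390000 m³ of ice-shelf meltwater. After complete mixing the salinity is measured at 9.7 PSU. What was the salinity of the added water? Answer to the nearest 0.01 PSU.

4.27 PSU

Salt balance: 513,000×35 + 2,390,000×S = 2,903,000×9.7
17,955,000 + 2,390,000·S = 28,159,100
S = (28,159,100 − 17,955,000) / 2,390,000 = 4.2695 PSU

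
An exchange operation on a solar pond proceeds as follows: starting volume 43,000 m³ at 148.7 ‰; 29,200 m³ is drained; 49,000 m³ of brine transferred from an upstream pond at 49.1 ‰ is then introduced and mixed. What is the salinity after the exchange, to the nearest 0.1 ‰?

Remaining after removal: 13,800 m³ at 148.7 ‰ (salt = 2,052,060)
After addition: salt = 2,052,060 + 49,000×49.1 = 4,457,960; volume = 62,800 m³
S = 4,457,960 / 62,800 = 70.9866 ‰

71.0 ‰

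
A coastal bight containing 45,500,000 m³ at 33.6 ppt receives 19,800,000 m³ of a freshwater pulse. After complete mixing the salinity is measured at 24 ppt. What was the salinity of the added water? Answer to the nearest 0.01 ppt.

1.94 ppt

Salt balance: 45,500,000×33.6 + 19,800,000×S = 65,300,000×24
1,528,800,000 + 19,800,000·S = 1,567,200,000
S = (1,567,200,000 − 1,528,800,000) / 19,800,000 = 1.9394 ppt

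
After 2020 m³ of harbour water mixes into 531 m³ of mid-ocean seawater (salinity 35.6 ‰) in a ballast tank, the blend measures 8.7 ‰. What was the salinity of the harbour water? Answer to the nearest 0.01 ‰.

1.63 ‰

Salt balance: 531×35.6 + 2,020×S = 2,551×8.7
18,903.6 + 2,020·S = 22,193.7
S = (22,193.7 − 18,903.6) / 2,020 = 1.6288 ‰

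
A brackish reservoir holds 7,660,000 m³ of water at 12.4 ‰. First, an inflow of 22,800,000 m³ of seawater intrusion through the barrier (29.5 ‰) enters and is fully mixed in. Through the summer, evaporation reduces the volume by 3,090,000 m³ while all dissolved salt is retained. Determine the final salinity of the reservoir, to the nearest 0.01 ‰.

After mixing: salt = 7,660,000×12.4 + 22,800,000×29.5 = 767,584,000; volume = 30,460,000 m³
After evaporation: salt unchanged = 767,584,000; volume = 30,460,000 − 3,090,000 = 27,370,000 m³
S = 767,584,000 / 27,370,000 = 28.0447 ‰

28.04 ‰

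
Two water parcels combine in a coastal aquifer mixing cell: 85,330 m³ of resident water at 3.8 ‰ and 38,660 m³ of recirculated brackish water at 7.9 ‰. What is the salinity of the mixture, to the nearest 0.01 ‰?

Mass of salt is conserved:
salt = 85,330×3.8 + 38,660×7.9 = 324,254 + 305,414 = 629,668
volume = 85,330 + 38,660 = 123,990 m³
S = 629,668 / 123,990 = 5.0784 ‰

5.08 ‰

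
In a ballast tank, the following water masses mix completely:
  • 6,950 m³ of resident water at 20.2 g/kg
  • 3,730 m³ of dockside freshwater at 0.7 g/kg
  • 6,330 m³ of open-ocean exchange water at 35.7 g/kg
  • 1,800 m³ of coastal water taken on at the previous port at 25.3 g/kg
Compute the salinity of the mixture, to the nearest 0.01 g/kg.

22.04 g/kg

Conserving salt mass:
salt = 6,950×20.2 + 3,730×0.7 + 6,330×35.7 + 1,800×25.3 = 140,390 + 2,611 + 225,981 + 45,540 = 414,522
volume = 6,950 + 3,730 + 6,330 + 1,800 = 18,810 m³
S = 414,522 / 18,810 = 22.0373 g/kg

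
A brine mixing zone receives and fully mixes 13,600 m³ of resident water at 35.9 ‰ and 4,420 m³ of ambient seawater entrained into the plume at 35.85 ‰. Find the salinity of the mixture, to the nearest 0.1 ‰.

35.9 ‰

Salt balance:
salt = 13,600×35.9 + 4,420×35.85 = 488,240 + 158,457 = 646,697
volume = 13,600 + 4,420 = 18,020 m³
S = 646,697 / 18,020 = 35.888 ‰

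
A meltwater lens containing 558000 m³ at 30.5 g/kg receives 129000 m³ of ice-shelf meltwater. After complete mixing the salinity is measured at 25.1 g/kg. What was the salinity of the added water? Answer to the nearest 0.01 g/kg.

1.74 g/kg

Salt balance: 558,000×30.5 + 129,000×S = 687,000×25.1
17,019,000 + 129,000·S = 17,243,700
S = (17,243,700 − 17,019,000) / 129,000 = 1.7419 g/kg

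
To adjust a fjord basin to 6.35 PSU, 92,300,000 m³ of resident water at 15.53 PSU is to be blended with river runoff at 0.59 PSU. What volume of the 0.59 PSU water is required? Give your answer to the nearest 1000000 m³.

Salt balance: 92,300,000×15.53 + V×0.59 = (92,300,000+V)×6.35
1,433,419,000 + 0.59V = 586,105,000 + 6.35V
847,314,000 = 5.76V
V = 147,103,125 m³

147000000 m³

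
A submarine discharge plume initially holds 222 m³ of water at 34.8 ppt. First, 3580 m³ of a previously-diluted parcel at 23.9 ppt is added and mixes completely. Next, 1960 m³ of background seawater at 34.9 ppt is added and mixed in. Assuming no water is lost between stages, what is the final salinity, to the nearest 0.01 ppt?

Mass of salt is conserved:
Initial salt = 222×34.8 = 7,725.6
After stage 1: salt = 7,725.6 + 3,580×23.9 = 93,287.6; volume = 3,802 m³; S = 24.536 ppt
After stage 2: salt = 93,287.6 + 1,960×34.9 = 161,691.6; volume = 5,762 m³
S = 161,691.6 / 5,762 = 28.0617 ppt

28.06 ppt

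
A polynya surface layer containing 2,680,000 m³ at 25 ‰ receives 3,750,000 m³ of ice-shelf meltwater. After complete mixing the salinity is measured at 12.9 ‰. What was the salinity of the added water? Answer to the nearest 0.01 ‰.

4.25 ‰

Salt balance: 2,680,000×25 + 3,750,000×S = 6,430,000×12.9
67,000,000 + 3,750,000·S = 82,947,000
S = (82,947,000 − 67,000,000) / 3,750,000 = 4.2525 ‰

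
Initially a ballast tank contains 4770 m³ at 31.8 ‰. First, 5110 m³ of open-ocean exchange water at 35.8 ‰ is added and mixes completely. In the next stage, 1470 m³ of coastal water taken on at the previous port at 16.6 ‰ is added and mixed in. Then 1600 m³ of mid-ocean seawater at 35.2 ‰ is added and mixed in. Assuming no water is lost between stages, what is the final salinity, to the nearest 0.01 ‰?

32.07 ‰

By conservation of dissolved salt,
Initial salt = 4,770×31.8 = 151,686
After stage 1: salt = 151,686 + 5,110×35.8 = 334,624; volume = 9,880 m³; S = 33.869 ‰
After stage 2: salt = 334,624 + 1,470×16.6 = 359,026; volume = 11,350 m³; S = 31.632 ‰
After stage 3: salt = 359,026 + 1,600×35.2 = 415,346; volume = 12,950 m³
S = 415,346 / 12,950 = 32.0731 ‰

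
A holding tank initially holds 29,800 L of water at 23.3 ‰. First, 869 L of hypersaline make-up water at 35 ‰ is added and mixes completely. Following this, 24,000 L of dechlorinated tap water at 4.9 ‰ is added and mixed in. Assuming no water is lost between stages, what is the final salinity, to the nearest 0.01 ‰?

By conservation of dissolved salt,
Initial salt = 29,800×23.3 = 694,340
After stage 1: salt = 694,340 + 869×35 = 724,755; volume = 30,669 L; S = 23.632 ‰
After stage 2: salt = 724,755 + 24,000×4.9 = 842,355; volume = 54,669 L
S = 842,355 / 54,669 = 15.4083 ‰

15.41 ‰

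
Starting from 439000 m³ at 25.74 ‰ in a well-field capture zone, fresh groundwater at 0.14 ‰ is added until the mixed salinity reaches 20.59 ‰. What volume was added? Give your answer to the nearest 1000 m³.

Salt balance: 439,000×25.74 + V×0.14 = (439,000+V)×20.59
11,299,860 + 0.14V = 9,039,010 + 20.59V
2,260,850 = 20.45V
V = 110,555.01 m³

111000 m³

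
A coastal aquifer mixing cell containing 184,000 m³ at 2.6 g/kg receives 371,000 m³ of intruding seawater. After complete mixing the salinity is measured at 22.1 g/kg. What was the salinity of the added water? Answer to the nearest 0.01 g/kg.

Salt balance: 184,000×2.6 + 371,000×S = 555,000×22.1
478,400 + 371,000·S = 12,265,500
S = (12,265,500 − 478,400) / 371,000 = 31.7712 g/kg

31.77 g/kg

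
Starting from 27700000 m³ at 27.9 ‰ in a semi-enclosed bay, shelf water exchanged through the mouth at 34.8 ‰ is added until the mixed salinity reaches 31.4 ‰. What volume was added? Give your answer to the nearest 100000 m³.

28500000 m³

Salt balance: 27,700,000×27.9 + V×34.8 = (27,700,000+V)×31.4
772,830,000 + 34.8V = 869,780,000 + 31.4V
96,950,000 = 3.4V
V = 28,514,705.88 m³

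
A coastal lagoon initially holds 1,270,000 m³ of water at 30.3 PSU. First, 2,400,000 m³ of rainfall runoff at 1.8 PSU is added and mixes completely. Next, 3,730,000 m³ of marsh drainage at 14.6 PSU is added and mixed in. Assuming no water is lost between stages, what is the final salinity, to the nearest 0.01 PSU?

13.14 PSU

Total salt / total volume:
Initial salt = 1,270,000×30.3 = 38,481,000
After stage 1: salt = 38,481,000 + 2,400,000×1.8 = 42,801,000; volume = 3,670,000 m³; S = 11.662 PSU
After stage 2: salt = 42,801,000 + 3,730,000×14.6 = 97,259,000; volume = 7,400,000 m³
S = 97,259,000 / 7,400,000 = 13.1431 PSU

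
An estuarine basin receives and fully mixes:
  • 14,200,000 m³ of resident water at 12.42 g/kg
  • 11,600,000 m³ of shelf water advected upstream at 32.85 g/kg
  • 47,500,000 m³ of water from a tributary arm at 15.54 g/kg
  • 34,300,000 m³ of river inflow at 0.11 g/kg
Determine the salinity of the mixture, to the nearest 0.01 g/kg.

12.08 g/kg

Weighted by volume,
salt = 14,200,000×12.42 + 11,600,000×32.85 + 47,500,000×15.54 + 34,300,000×0.11 = 176,364,000 + 381,060,000 + 738,150,000 + 3,773,000 = 1,299,347,000
volume = 14,200,000 + 11,600,000 + 47,500,000 + 34,300,000 = 107,600,000 m³
S = 1,299,347,000 / 107,600,000 = 12.0757 g/kg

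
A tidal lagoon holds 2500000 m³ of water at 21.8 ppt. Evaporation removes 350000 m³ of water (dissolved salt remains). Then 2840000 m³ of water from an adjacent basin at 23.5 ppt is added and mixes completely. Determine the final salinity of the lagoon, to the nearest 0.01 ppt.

24.30 ppt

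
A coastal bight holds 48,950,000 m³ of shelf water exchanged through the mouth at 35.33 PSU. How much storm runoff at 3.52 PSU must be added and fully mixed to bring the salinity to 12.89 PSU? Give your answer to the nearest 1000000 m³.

Salt balance: 48,950,000×35.33 + V×3.52 = (48,950,000+V)×12.89
1,729,403,500 + 3.52V = 630,965,500 + 12.89V
1,098,438,000 = 9.37V
V = 117,229,242.26 m³

117000000 m³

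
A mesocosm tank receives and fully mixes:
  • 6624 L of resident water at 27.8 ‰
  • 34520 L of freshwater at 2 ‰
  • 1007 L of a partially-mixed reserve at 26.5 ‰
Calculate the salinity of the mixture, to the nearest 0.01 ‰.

6.64 ‰

Total salt / total volume:
salt = 6,624×27.8 + 34,520×2 + 1,007×26.5 = 184,147.2 + 69,040 + 26,685.5 = 279,872.7
volume = 6,624 + 34,520 + 1,007 = 42,151 L
S = 279,872.7 / 42,151 = 6.6398 ‰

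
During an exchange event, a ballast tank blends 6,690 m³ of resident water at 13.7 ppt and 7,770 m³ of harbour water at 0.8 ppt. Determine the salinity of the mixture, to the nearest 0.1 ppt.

6.8 ppt

Mass of salt is conserved:
salt = 6,690×13.7 + 7,770×0.8 = 91,653 + 6,216 = 97,869
volume = 6,690 + 7,770 = 14,460 m³
S = 97,869 / 14,460 = 6.768 ppt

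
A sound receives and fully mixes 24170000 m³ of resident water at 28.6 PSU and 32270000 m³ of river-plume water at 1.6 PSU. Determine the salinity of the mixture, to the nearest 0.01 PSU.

13.16 PSU

Mass of salt is conserved:
salt = 24,170,000×28.6 + 32,270,000×1.6 = 691,262,000 + 51,632,000 = 742,894,000
volume = 24,170,000 + 32,270,000 = 56,440,000 m³
S = 742,894,000 / 56,440,000 = 13.1625 PSU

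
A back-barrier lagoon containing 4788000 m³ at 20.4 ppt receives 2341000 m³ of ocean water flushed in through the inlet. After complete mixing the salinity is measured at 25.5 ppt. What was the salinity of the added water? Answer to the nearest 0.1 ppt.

35.9 ppt

Salt balance: 4,788,000×20.4 + 2,341,000×S = 7,129,000×25.5
97,675,200 + 2,341,000·S = 181,789,500
S = (181,789,500 − 97,675,200) / 2,341,000 = 35.9309 ppt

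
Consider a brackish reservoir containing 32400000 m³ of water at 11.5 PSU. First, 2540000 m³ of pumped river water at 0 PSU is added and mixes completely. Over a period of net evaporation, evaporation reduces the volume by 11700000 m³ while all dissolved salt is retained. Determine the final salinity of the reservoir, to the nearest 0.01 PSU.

16.03 PSU

After mixing: salt = 32,400,000×11.5 + 2,540,000×0 = 372,600,000; volume = 34,940,000 m³
After evaporation: salt unchanged = 372,600,000; volume = 34,940,000 − 11,700,000 = 23,240,000 m³
S = 372,600,000 / 23,240,000 = 16.0327 PSU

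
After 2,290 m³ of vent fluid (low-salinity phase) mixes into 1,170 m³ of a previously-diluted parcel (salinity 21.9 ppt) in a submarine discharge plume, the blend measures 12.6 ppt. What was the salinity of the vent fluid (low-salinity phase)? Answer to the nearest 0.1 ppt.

7.8 ppt

Salt balance: 1,170×21.9 + 2,290×S = 3,460×12.6
25,623 + 2,290·S = 43,596
S = (43,596 − 25,623) / 2,290 = 7.8485 ppt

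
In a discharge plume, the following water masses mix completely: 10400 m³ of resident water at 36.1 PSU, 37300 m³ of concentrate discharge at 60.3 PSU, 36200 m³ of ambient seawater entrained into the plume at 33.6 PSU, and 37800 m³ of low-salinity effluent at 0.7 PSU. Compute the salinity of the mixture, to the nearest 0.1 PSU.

Total salt / total volume:
salt = 10,400×36.1 + 37,300×60.3 + 36,200×33.6 + 37,800×0.7 = 375,440 + 2,249,190 + 1,216,320 + 26,460 = 3,867,410
volume = 10,400 + 37,300 + 36,200 + 37,800 = 121,700 m³
S = 3,867,410 / 121,700 = 31.778 PSU

31.8 PSU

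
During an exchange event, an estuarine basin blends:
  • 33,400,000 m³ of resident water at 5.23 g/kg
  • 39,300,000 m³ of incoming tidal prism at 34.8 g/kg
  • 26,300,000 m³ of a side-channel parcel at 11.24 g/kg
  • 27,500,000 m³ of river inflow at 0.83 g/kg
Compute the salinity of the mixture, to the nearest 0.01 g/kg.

14.71 g/kg

Conserving salt mass:
salt = 33,400,000×5.23 + 39,300,000×34.8 + 26,300,000×11.24 + 27,500,000×0.83 = 174,682,000 + 1,367,640,000 + 295,612,000 + 22,825,000 = 1,860,759,000
volume = 33,400,000 + 39,300,000 + 26,300,000 + 27,500,000 = 126,500,000 m³
S = 1,860,759,000 / 126,500,000 = 14.7096 g/kg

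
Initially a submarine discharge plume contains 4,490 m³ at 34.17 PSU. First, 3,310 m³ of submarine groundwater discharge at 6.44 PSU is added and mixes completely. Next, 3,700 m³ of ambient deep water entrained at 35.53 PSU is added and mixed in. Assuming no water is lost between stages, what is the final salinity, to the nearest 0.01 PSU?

26.63 PSU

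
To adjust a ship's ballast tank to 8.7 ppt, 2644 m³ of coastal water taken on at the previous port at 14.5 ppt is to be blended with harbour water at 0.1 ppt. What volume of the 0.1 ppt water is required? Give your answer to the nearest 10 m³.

Salt balance: 2,644×14.5 + V×0.1 = (2,644+V)×8.7
38,338 + 0.1V = 23,002.8 + 8.7V
15,335.2 = 8.6V
V = 1,783.16 m³

1780 m³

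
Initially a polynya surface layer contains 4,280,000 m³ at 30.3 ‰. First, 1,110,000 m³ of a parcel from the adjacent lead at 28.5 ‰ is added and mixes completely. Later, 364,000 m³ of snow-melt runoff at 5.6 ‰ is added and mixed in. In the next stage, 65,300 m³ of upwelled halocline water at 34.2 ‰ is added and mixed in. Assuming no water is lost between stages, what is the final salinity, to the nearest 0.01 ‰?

Total salt / total volume:
Initial salt = 4,280,000×30.3 = 129,684,000
After stage 1: salt = 129,684,000 + 1,110,000×28.5 = 161,319,000; volume = 5,390,000 m³; S = 29.929 ‰
After stage 2: salt = 161,319,000 + 364,000×5.6 = 163,357,400; volume = 5,754,000 m³; S = 28.39 ‰
After stage 3: salt = 163,357,400 + 65,300×34.2 = 165,590,660; volume = 5,819,300 m³
S = 165,590,660 / 5,819,300 = 28.4554 ‰

28.46 ‰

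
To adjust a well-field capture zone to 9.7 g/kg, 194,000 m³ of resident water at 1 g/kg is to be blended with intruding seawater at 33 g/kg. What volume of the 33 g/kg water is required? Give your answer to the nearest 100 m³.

72400 m³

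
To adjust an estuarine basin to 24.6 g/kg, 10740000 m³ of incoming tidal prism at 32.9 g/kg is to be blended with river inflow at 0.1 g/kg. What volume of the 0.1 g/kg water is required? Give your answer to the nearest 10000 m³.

Salt balance: 10,740,000×32.9 + V×0.1 = (10,740,000+V)×24.6
353,346,000 + 0.1V = 264,204,000 + 24.6V
89,142,000 = 24.5V
V = 3,638,448.98 m³

3640000 m³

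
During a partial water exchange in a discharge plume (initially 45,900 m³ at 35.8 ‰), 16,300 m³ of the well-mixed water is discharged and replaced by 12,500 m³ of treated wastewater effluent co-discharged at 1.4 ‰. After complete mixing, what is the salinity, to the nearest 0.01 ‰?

25.59 ‰

Remaining after removal: 29,600 m³ at 35.8 ‰ (salt = 1,059,680)
After addition: salt = 1,059,680 + 12,500×1.4 = 1,077,180; volume = 42,100 m³
S = 1,077,180 / 42,100 = 25.5862 ‰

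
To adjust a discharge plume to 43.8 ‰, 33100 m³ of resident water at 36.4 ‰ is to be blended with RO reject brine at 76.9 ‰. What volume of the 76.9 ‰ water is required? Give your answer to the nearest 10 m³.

Salt balance: 33,100×36.4 + V×76.9 = (33,100+V)×43.8
1,204,840 + 76.9V = 1,449,780 + 43.8V
244,940 = 33.1V
V = 7,400 m³

7400 m³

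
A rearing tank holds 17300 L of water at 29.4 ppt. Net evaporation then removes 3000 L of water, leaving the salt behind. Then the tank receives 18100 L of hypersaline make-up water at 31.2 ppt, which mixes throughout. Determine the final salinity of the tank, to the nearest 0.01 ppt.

33.13 ppt

After evaporation: salt = 17,300×29.4 = 508,620; volume = 17,300 − 3,000 = 14,300 L
After mixing: salt = 508,620 + 18,100×31.2 = 1,073,340; volume = 14,300 + 18,100 = 32,400 L
S = 1,073,340 / 32,400 = 33.1278 ppt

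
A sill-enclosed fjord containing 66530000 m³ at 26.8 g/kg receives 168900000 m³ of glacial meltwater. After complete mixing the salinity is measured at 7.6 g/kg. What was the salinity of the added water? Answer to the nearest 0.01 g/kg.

0.04 g/kg

Salt balance: 66,530,000×26.8 + 168,900,000×S = 235,430,000×7.6
1,783,004,000 + 168,900,000·S = 1,789,268,000
S = (1,789,268,000 − 1,783,004,000) / 168,900,000 = 0.0371 g/kg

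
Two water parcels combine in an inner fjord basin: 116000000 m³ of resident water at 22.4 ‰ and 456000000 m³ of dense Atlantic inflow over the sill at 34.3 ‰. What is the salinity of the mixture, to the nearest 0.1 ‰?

31.9 ‰

Salt balance:
salt = 116,000,000×22.4 + 456,000,000×34.3 = 2,598,400,000 + 15,640,800,000 = 18,239,200,000
volume = 116,000,000 + 456,000,000 = 572,000,000 m³
S = 18,239,200,000 / 572,000,000 = 31.887 ‰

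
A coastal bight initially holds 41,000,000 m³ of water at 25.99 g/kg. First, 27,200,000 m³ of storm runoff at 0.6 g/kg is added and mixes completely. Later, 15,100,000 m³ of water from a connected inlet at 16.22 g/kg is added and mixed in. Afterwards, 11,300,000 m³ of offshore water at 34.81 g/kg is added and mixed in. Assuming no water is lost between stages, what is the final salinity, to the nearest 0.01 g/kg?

18.18 g/kg

Salt balance:
Initial salt = 41,000,000×25.99 = 1,065,590,000
After stage 1: salt = 1,065,590,000 + 27,200,000×0.6 = 1,081,910,000; volume = 68,200,000 m³; S = 15.864 g/kg
After stage 2: salt = 1,081,910,000 + 15,100,000×16.22 = 1,326,832,000; volume = 83,300,000 m³; S = 15.928 g/kg
After stage 3: salt = 1,326,832,000 + 11,300,000×34.81 = 1,720,185,000; volume = 94,600,000 m³
S = 1,720,185,000 / 94,600,000 = 18.1838 g/kg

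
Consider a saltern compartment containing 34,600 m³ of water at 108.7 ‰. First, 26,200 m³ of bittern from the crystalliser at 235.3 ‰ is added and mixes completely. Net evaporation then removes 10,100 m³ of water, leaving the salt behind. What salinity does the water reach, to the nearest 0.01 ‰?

After mixing: salt = 34,600×108.7 + 26,200×235.3 = 9,925,880; volume = 60,800 m³
After evaporation: salt unchanged = 9,925,880; volume = 60,800 − 10,100 = 50,700 m³
S = 9,925,880 / 50,700 = 195.7767 ‰

195.78 ‰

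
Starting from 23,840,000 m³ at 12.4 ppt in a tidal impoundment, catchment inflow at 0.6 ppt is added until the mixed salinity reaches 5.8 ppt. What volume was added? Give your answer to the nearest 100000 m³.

Salt balance: 23,840,000×12.4 + V×0.6 = (23,840,000+V)×5.8
295,616,000 + 0.6V = 138,272,000 + 5.8V
157,344,000 = 5.2V
V = 30,258,461.54 m³

30300000 m³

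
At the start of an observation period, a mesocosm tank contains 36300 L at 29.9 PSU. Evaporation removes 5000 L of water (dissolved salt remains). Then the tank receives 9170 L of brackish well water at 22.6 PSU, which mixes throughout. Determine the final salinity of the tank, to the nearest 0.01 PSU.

31.94 PSU

After evaporation: salt = 36,300×29.9 = 1,085,370; volume = 36,300 − 5,000 = 31,300 L
After mixing: salt = 1,085,370 + 9,170×22.6 = 1,292,612; volume = 31,300 + 9,170 = 40,470 L
S = 1,292,612 / 40,470 = 31.94 PSU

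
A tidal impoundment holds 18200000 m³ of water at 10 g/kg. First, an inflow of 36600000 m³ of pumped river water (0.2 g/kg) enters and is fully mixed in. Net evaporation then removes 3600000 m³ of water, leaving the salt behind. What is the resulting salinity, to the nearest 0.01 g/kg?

3.70 g/kg

After mixing: salt = 18,200,000×10 + 36,600,000×0.2 = 189,320,000; volume = 54,800,000 m³
After evaporation: salt unchanged = 189,320,000; volume = 54,800,000 − 3,600,000 = 51,200,000 m³
S = 189,320,000 / 51,200,000 = 3.6977 g/kg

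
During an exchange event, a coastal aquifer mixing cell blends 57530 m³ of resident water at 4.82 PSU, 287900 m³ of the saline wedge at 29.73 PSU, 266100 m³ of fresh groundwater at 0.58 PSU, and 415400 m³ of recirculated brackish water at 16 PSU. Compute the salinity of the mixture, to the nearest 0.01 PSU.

15.23 PSU

Salt balance:
salt = 57,530×4.82 + 287,900×29.73 + 266,100×0.58 + 415,400×16 = 277,294.6 + 8,559,267 + 154,338 + 6,646,400 = 15,637,299.6
volume = 57,530 + 287,900 + 266,100 + 415,400 = 1,026,930 m³
S = 15,637,299.6 / 1,026,930 = 15.2272 PSU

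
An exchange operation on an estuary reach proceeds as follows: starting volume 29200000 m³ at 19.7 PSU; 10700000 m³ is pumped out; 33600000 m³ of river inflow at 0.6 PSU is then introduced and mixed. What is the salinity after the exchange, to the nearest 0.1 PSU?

Remaining after removal: 18,500,000 m³ at 19.7 PSU (salt = 364,450,000)
After addition: salt = 364,450,000 + 33,600,000×0.6 = 384,610,000; volume = 52,100,000 m³
S = 384,610,000 / 52,100,000 = 7.3821 PSU

7.4 PSU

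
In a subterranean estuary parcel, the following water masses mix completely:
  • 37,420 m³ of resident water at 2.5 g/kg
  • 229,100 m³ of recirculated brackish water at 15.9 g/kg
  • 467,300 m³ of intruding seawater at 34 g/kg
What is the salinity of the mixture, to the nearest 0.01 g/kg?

Total salt / total volume:
salt = 37,420×2.5 + 229,100×15.9 + 467,300×34 = 93,550 + 3,642,690 + 15,888,200 = 19,624,440
volume = 37,420 + 229,100 + 467,300 = 733,820 m³
S = 19,624,440 / 733,820 = 26.7429 g/kg

26.74 g/kg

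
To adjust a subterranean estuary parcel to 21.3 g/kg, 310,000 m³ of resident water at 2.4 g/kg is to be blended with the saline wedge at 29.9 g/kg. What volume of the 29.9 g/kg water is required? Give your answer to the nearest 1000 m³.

681000 m³

Salt balance: 310,000×2.4 + V×29.9 = (310,000+V)×21.3
744,000 + 29.9V = 6,603,000 + 21.3V
5,859,000 = 8.6V
V = 681,279.07 m³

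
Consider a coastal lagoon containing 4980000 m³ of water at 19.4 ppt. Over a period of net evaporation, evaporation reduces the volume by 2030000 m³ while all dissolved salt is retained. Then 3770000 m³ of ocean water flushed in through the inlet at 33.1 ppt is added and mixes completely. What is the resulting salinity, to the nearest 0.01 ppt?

32.95 ppt

After evaporation: salt = 4,980,000×19.4 = 96,612,000; volume = 4,980,000 − 2,030,000 = 2,950,000 m³
After mixing: salt = 96,612,000 + 3,770,000×33.1 = 221,399,000; volume = 2,950,000 + 3,770,000 = 6,720,000 m³
S = 221,399,000 / 6,720,000 = 32.9463 ppt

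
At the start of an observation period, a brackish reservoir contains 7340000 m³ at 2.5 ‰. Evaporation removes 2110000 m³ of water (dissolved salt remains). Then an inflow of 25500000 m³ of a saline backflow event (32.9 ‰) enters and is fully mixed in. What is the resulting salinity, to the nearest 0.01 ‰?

27.90 ‰

After evaporation: salt = 7,340,000×2.5 = 18,350,000; volume = 7,340,000 − 2,110,000 = 5,230,000 m³
After mixing: salt = 18,350,000 + 25,500,000×32.9 = 857,300,000; volume = 5,230,000 + 25,500,000 = 30,730,000 m³
S = 857,300,000 / 30,730,000 = 27.8978 ‰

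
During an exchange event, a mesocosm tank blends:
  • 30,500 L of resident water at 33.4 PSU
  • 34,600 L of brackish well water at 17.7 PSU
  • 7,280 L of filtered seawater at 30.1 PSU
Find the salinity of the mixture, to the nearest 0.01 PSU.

By conservation of dissolved salt,
salt = 30,500×33.4 + 34,600×17.7 + 7,280×30.1 = 1,018,700 + 612,420 + 219,128 = 1,850,248
volume = 30,500 + 34,600 + 7,280 = 72,380 L
S = 1,850,248 / 72,380 = 25.563 PSU

25.56 PSU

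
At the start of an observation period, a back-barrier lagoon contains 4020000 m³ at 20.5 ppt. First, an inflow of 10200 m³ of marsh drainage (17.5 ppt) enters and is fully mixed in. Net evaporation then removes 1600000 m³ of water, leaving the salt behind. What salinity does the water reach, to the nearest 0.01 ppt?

33.98 ppt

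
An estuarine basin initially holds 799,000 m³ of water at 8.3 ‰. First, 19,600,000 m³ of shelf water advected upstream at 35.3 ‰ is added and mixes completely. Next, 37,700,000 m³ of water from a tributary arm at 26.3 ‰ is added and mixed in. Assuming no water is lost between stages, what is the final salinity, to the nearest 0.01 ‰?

Mass of salt is conserved:
Initial salt = 799,000×8.3 = 6,631,700
After stage 1: salt = 6,631,700 + 19,600,000×35.3 = 698,511,700; volume = 20,399,000 m³; S = 34.242 ‰
After stage 2: salt = 698,511,700 + 37,700,000×26.3 = 1,690,021,700; volume = 58,099,000 m³
S = 1,690,021,700 / 58,099,000 = 29.0887 ‰

29.09 ‰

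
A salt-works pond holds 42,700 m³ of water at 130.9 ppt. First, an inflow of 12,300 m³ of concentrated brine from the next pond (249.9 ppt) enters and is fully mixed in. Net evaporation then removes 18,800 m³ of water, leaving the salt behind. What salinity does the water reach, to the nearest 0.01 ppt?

After mixing: salt = 42,700×130.9 + 12,300×249.9 = 8,663,200; volume = 55,000 m³
After evaporation: salt unchanged = 8,663,200; volume = 55,000 − 18,800 = 36,200 m³
S = 8,663,200 / 36,200 = 239.3149 ppt

239.31 ppt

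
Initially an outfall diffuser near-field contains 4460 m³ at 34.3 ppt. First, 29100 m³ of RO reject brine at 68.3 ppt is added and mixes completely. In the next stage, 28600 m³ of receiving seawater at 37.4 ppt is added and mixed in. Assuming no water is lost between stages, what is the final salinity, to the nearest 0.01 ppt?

51.64 ppt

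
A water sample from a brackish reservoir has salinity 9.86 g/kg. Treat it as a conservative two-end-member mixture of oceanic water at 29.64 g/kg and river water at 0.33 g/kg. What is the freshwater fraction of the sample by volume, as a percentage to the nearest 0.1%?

67.5%

Let f be the freshwater fraction. Salt balance per unit volume:
f×0.33 + (1−f)×29.64 = 9.86
f = (29.64 − 9.86) / (29.64 − 0.33) = 19.78/29.31 = 0.6749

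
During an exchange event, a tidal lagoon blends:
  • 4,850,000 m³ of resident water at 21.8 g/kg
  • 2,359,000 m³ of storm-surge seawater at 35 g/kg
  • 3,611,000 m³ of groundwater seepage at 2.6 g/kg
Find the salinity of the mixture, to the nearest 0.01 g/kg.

Weighted by volume,
salt = 4,850,000×21.8 + 2,359,000×35 + 3,611,000×2.6 = 105,730,000 + 82,565,000 + 9,388,600 = 197,683,600
volume = 4,850,000 + 2,359,000 + 3,611,000 = 10,820,000 m³
S = 197,683,600 / 10,820,000 = 18.2702 g/kg

18.27 g/kg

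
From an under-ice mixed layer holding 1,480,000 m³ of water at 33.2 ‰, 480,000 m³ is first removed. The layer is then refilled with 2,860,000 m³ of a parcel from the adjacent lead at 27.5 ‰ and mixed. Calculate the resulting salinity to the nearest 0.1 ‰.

29.0 ‰

Remaining after removal: 1,000,000 m³ at 33.2 ‰ (salt = 33,200,000)
After addition: salt = 33,200,000 + 2,860,000×27.5 = 111,850,000; volume = 3,860,000 m³
S = 111,850,000 / 3,860,000 = 28.9767 ‰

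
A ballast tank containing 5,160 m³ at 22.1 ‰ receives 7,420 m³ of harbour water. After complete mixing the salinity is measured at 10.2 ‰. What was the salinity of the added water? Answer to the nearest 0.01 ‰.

1.92 ‰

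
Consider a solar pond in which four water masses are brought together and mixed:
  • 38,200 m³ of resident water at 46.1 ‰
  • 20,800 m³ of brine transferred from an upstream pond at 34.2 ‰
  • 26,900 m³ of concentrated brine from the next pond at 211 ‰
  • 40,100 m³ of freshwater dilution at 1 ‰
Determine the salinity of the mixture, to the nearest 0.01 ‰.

64.99 ‰

Weighted by volume,
salt = 38,200×46.1 + 20,800×34.2 + 26,900×211 + 40,100×1 = 1,761,020 + 711,360 + 5,675,900 + 40,100 = 8,188,380
volume = 38,200 + 20,800 + 26,900 + 40,100 = 126,000 m³
S = 8,188,380 / 126,000 = 64.9871 ‰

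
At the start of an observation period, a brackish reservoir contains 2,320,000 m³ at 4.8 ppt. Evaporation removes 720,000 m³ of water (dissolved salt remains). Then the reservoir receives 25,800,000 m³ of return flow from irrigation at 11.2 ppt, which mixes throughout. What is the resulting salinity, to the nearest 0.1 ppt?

11.0 ppt

After evaporation: salt = 2,320,000×4.8 = 11,136,000; volume = 2,320,000 − 720,000 = 1,600,000 m³
After mixing: salt = 11,136,000 + 25,800,000×11.2 = 300,096,000; volume = 1,600,000 + 25,800,000 = 27,400,000 m³
S = 300,096,000 / 27,400,000 = 10.9524 ppt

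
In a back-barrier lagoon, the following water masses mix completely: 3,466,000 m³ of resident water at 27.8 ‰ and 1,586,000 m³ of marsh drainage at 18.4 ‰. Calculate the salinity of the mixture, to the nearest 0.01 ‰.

24.85 ‰

Total salt / total volume:
salt = 3,466,000×27.8 + 1,586,000×18.4 = 96,354,800 + 29,182,400 = 125,537,200
volume = 3,466,000 + 1,586,000 = 5,052,000 m³
S = 125,537,200 / 5,052,000 = 24.849 ‰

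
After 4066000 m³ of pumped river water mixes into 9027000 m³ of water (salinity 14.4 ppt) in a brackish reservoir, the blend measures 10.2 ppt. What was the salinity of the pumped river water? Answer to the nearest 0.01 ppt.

0.88 ppt

Salt balance: 9,027,000×14.4 + 4,066,000×S = 13,093,000×10.2
129,988,800 + 4,066,000·S = 133,548,600
S = (133,548,600 − 129,988,800) / 4,066,000 = 0.8755 ppt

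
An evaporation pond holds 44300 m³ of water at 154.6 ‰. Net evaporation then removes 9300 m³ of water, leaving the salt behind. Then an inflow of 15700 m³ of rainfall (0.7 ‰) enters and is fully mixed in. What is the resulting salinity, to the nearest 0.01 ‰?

135.30 ‰

After evaporation: salt = 44,300×154.6 = 6,848,780; volume = 44,300 − 9,300 = 35,000 m³
After mixing: salt = 6,848,780 + 15,700×0.7 = 6,859,770; volume = 35,000 + 15,700 = 50,700 m³
S = 6,859,770 / 50,700 = 135.3012 ‰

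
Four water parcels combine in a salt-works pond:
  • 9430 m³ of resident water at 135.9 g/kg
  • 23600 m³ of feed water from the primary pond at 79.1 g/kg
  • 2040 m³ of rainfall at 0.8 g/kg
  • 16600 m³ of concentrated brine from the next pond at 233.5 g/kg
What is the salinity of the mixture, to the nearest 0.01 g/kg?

Salt balance:
salt = 9,430×135.9 + 23,600×79.1 + 2,040×0.8 + 16,600×233.5 = 1,281,537 + 1,866,760 + 1,632 + 3,876,100 = 7,026,029
volume = 9,430 + 23,600 + 2,040 + 16,600 = 51,670 m³
S = 7,026,029 / 51,670 = 135.9789 g/kg

135.98 g/kg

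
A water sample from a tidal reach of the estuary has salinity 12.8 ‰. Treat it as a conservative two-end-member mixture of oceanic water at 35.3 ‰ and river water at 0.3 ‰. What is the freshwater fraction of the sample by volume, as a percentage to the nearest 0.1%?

64.3%

Let f be the freshwater fraction. Salt balance per unit volume:
f×0.3 + (1−f)×35.3 = 12.8
f = (35.3 − 12.8) / (35.3 − 0.3) = 22.5/35 = 0.6429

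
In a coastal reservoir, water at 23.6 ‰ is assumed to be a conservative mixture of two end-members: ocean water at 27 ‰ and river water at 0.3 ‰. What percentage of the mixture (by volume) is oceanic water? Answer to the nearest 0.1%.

87.3%

Let g be the oceanic fraction. Salt balance per unit volume:
g×27 + (1−g)×0.3 = 23.6
g = (23.6 − 0.3) / (27 − 0.3) = 23.3/26.7 = 0.8727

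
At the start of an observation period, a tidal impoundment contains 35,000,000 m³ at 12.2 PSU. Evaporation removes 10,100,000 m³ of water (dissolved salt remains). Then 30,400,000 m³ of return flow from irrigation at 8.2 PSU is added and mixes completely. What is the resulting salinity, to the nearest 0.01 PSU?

12.23 PSU

After evaporation: salt = 35,000,000×12.2 = 427,000,000; volume = 35,000,000 − 10,100,000 = 24,900,000 m³
After mixing: salt = 427,000,000 + 30,400,000×8.2 = 676,280,000; volume = 24,900,000 + 30,400,000 = 55,300,000 m³
S = 676,280,000 / 55,300,000 = 12.2293 PSU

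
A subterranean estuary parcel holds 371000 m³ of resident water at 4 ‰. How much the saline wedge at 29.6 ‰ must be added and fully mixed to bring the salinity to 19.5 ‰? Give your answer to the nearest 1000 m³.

569000 m³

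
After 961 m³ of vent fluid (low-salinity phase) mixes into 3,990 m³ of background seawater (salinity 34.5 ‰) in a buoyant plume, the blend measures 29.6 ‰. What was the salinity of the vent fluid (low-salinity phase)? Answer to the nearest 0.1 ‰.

Salt balance: 3,990×34.5 + 961×S = 4,951×29.6
137,655 + 961·S = 146,549.6
S = (146,549.6 − 137,655) / 961 = 9.2556 ‰

9.3 ‰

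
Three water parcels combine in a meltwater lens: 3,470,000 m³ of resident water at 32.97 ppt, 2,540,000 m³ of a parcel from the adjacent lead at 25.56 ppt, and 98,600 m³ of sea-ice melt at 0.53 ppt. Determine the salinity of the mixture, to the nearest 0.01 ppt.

Mass of salt is conserved:
salt = 3,470,000×32.97 + 2,540,000×25.56 + 98,600×0.53 = 114,405,900 + 64,922,400 + 52,258 = 179,380,558
volume = 3,470,000 + 2,540,000 + 98,600 = 6,108,600 m³
S = 179,380,558 / 6,108,600 = 29.3652 ppt

29.37 ppt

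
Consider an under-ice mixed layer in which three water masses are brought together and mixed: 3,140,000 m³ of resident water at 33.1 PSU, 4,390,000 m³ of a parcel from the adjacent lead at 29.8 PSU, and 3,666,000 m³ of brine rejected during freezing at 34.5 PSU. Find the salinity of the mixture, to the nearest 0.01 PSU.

Total salt / total volume:
salt = 3,140,000×33.1 + 4,390,000×29.8 + 3,666,000×34.5 = 103,934,000 + 130,822,000 + 126,477,000 = 361,233,000
volume = 3,140,000 + 4,390,000 + 3,666,000 = 11,196,000 m³
S = 361,233,000 / 11,196,000 = 32.2645 PSU

32.26 PSU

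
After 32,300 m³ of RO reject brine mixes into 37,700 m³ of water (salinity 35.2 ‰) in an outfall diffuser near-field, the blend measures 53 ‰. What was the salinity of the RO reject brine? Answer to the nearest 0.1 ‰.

73.8 ‰

Salt balance: 37,700×35.2 + 32,300×S = 70,000×53
1,327,040 + 32,300·S = 3,710,000
S = (3,710,000 − 1,327,040) / 32,300 = 73.7759 ‰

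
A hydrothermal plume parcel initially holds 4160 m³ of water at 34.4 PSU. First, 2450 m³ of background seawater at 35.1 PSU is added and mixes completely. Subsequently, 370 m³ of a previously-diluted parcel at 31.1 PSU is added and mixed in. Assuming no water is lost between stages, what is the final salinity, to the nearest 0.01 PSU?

By conservation of dissolved salt,
Initial salt = 4,160×34.4 = 143,104
After stage 1: salt = 143,104 + 2,450×35.1 = 229,099; volume = 6,610 m³; S = 34.659 PSU
After stage 2: salt = 229,099 + 370×31.1 = 240,606; volume = 6,980 m³
S = 240,606 / 6,980 = 34.4708 PSU

34.47 PSU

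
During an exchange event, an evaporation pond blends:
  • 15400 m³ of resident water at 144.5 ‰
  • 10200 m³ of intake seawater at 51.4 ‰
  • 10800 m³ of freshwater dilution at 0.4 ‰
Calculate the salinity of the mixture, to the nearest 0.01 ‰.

75.66 ‰

Weighted by volume,
salt = 15,400×144.5 + 10,200×51.4 + 10,800×0.4 = 2,225,300 + 524,280 + 4,320 = 2,753,900
volume = 15,400 + 10,200 + 10,800 = 36,400 m³
S = 2,753,900 / 36,400 = 75.6566 ‰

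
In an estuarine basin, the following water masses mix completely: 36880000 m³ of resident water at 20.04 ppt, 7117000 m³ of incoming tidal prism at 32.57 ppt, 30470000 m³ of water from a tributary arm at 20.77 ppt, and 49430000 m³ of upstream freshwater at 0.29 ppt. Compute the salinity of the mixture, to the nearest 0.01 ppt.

13.06 ppt

Total salt / total volume:
salt = 36,880,000×20.04 + 7,117,000×32.57 + 30,470,000×20.77 + 49,430,000×0.29 = 739,075,200 + 231,800,690 + 632,861,900 + 14,334,700 = 1,618,072,490
volume = 36,880,000 + 7,117,000 + 30,470,000 + 49,430,000 = 123,897,000 m³
S = 1,618,072,490 / 123,897,000 = 13.0598 ppt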